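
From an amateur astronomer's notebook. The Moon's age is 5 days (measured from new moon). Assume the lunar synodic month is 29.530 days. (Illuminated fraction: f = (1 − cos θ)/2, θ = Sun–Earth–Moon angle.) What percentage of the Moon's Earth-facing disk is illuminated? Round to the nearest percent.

26%

Phase angle: θ = 360°·(5 d)/(29.530 d) = 61.0°.
Illuminated fraction = (1 − cos 61.0°)/2 = (1 − 0.485)/2 ≈ 0.257, so 26%.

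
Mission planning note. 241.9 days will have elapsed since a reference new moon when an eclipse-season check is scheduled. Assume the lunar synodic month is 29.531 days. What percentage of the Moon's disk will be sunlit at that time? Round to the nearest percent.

Reduce mod P: 241.9 − 8×29.531 = 5.65 d into the current lunation.
Elongation θ = 360° × 5.65/29.531 ≈ 68.9°.
cos 68.9° = 0.360, so f = (1 − 0.360)/2 = 0.320, so 32%.

32%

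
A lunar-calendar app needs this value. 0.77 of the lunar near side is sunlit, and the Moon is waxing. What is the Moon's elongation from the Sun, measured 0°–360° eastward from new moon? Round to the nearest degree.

123°

From f = (1 − cos θ)/2: cos θ = 1 − 2×0.77 = -0.540; arccos → 122.7°.
The Moon is waxing (0°–180°), so θ = 122.7° directly.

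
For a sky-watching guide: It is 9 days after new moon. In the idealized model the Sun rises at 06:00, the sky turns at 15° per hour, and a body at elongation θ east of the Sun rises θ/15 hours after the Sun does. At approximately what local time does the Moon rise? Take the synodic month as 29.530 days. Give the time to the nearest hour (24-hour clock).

The Moon has covered 9/29.530 of its cycle, so θ ≈ 360° × 9/29.530 = 109.7°.
The Moon trails the Sun by θ/15 = 109.7/15 ≈ 7.31 hours.
06:00 + 7.31 h ≈ 13:19 → 13:00 to the nearest hour.

13:00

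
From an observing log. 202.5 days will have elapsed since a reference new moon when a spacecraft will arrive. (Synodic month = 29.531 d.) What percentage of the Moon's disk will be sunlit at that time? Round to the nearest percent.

202.5 d spans 6 complete synodic months (6 × 29.531 = 177.19 d) plus 25.31 d.
Elongation θ = 360° × 25.31/29.531 ≈ 308.6°.
With cos θ = 0.624, the lit fraction is (1 − 0.624)/2 ≈ 0.188, so 19%.

19%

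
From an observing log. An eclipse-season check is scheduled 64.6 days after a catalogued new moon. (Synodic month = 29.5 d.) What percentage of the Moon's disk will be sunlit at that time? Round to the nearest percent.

Reduce mod P: 64.6 − 2×29.5 = 5.60 d into the current lunation.
Elongation θ = 360° × 5.60/29.5 ≈ 68.3°.
With cos θ = 0.369, the lit fraction is (1 − 0.369)/2 ≈ 0.315, so 32%.

32%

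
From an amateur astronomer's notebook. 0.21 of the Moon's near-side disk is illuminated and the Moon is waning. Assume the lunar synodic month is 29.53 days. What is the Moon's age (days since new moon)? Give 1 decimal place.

25.1 days

Invert f = (1 − cos θ)/2 to get cos θ = 1 − 2(0.21) = 0.580, hence θ₀ = arccos 0.580 = 54.5°.
A waning Moon lies in 180°–360°, so θ = 360° − 54.5° = 305.5°.
Age = 29.53 × 305.5°/360° ≈ 25.06 days.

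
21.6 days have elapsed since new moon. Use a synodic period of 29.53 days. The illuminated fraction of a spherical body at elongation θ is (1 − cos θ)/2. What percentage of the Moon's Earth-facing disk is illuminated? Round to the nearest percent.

56%

Elongation θ = 360° × 21.6/29.53 ≈ 263.3°.
With cos θ = (-0.116), the lit fraction is (1 − (-0.116))/2 ≈ 0.558, so 56%.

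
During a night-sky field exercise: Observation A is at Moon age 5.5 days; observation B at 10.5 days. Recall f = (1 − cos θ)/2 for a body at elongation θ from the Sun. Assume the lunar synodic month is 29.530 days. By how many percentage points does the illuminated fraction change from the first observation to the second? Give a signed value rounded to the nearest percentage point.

+50 pp

θ₁ = 360° × 5.5/29.530 = 67.1°, f₁ = (1 − cos θ₁)/2 = 0.305.
θ₂ = 360° × 10.5/29.530 = 128.0°, f₂ = (1 − cos θ₂)/2 = 0.808.
Change = f₂ − f₁ = +0.503 → +50 percentage points.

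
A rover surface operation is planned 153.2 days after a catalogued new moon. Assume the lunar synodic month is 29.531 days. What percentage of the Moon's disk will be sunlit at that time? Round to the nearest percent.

31%

Reduce mod P: 153.2 − 5×29.531 = 5.54 d into the current lunation.
The Moon has covered 5.54/29.531 of its cycle, so θ ≈ 360° × 5.54/29.531 = 67.6°.
Illuminated fraction = (1 − cos 67.6°)/2 = (1 − 0.381)/2 ≈ 0.309, so 31%.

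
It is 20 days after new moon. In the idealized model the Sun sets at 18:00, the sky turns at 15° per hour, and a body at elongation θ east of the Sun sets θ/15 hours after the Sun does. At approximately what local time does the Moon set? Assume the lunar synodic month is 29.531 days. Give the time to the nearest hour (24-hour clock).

The Moon has covered 20/29.531 of its cycle, so θ ≈ 360° × 20/29.531 = 243.8°.
At 15° of sky rotation per hour, 243.8° corresponds to a 16.25 h lag.
18:00 + 16.25 h ≈ 10:15 → 10:00 to the nearest hour.

10:00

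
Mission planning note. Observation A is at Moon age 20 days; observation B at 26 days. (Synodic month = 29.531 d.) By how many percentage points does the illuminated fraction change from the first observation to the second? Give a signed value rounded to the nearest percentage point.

θ₁ = 360° × 20/29.531 = 243.8°, f₁ = (1 − cos θ₁)/2 = 0.721.
θ₂ = 360° × 26/29.531 = 317.0°, f₂ = (1 − cos θ₂)/2 = 0.135.
Change = f₂ − f₁ = -0.586 → -59 percentage points.

-59 pp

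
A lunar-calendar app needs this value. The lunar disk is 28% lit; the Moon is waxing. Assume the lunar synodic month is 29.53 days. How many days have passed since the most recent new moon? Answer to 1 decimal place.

cos θ = 1 − 2f = 0.440, giving a principal value of 63.9°.
Waxing ⇒ before full, so θ = 63.9°.
At 360°/29.53 d per day, 63.9° corresponds to 5.24 days.

5.2 days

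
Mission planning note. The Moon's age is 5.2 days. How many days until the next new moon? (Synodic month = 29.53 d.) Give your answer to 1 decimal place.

24.3 days

The next new moon completes the synodic month: 29.53 − 5.2 = 24.330 days.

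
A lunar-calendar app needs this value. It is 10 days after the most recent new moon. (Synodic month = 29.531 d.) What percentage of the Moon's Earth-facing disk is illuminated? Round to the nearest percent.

76%

The Moon has covered 10/29.531 of its cycle, so θ ≈ 360° × 10/29.531 = 121.9°.
Illuminated fraction = (1 − cos 121.9°)/2 = (1 − (-0.529))/2 ≈ 0.764, so 76%.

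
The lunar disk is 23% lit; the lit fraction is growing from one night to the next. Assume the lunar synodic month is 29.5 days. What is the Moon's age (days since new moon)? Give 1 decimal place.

4.7 days

cos θ = 1 − 2f = 0.540, giving a principal value of 57.3°.
The Moon is waxing (0°–180°), so θ = 57.3° directly.
Age = 29.5 × 57.3°/360° ≈ 4.70 days.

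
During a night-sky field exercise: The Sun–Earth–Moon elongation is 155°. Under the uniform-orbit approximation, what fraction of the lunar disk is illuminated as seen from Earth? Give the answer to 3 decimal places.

Half-versine of 155°: (1 − (-0.906))/2 = 0.953.

0.953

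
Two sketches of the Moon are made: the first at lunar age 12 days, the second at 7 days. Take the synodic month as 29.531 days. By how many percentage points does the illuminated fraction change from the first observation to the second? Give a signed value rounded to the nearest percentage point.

First observation: θ = 360°·12/29.531 = 146.3°, so f = 0.916.
Second observation: θ = 85.3°, f = 0.459.
Δf = 0.459 − 0.916 = -0.457, i.e. -46 pp.

-46 percentage points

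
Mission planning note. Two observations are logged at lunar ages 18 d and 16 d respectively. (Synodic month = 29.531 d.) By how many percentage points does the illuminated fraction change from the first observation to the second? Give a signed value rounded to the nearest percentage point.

+10 percentage points

First observation: θ = 360°·18/29.531 = 219.4°, so f = 0.886.
Second observation: θ = 195.0°, f = 0.983.
Δf = 0.983 − 0.886 = +0.097, i.e. +10 pp.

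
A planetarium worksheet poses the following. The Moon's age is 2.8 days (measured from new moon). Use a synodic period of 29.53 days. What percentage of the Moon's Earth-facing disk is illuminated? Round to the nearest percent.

The Moon has covered 2.8/29.53 of its cycle, so θ ≈ 360° × 2.8/29.53 = 34.1°.
Illuminated fraction = (1 − cos 34.1°)/2 = (1 − 0.828)/2 ≈ 0.086, so 9%.

9%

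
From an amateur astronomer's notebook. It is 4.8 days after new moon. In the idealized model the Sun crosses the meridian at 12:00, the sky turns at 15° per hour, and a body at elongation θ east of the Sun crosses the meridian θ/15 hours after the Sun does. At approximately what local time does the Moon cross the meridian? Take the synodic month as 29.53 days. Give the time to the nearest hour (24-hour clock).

16:00

The Moon has covered 4.8/29.53 of its cycle, so θ ≈ 360° × 4.8/29.53 = 58.5°.
At 15° of sky rotation per hour, 58.5° corresponds to a 3.90 h lag.
12:00 + 3.90 h ≈ 15:54 → 16:00 to the nearest hour.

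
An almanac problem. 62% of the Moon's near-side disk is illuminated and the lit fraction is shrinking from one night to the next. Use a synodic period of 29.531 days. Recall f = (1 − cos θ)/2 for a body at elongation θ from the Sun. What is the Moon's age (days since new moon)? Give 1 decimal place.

21.0 days

cos θ = 1 − 2f = -0.240, giving a principal value of 103.9°.
Waning ⇒ past full, so θ = 360° − 103.9° = 256.1°.
At 360°/29.531 d per day, 256.1° corresponds to 21.01 days.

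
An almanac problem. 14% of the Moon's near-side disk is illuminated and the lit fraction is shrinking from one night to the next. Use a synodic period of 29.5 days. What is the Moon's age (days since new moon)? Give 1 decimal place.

From f = (1 − cos θ)/2: cos θ = 1 − 2×0.14 = 0.720; arccos → 43.9°.
A waning Moon lies in 180°–360°, so θ = 360° − 43.9° = 316.1°.
At 360°/29.5 d per day, 316.1° corresponds to 25.90 days.

25.9 days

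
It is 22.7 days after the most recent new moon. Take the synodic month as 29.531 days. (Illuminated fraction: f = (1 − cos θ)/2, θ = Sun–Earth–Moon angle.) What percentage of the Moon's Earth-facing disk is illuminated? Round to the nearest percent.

44%

Elongation θ = 360° × 22.7/29.531 ≈ 276.7°.
With cos θ = 0.117, the lit fraction is (1 − 0.117)/2 ≈ 0.441, so 44%.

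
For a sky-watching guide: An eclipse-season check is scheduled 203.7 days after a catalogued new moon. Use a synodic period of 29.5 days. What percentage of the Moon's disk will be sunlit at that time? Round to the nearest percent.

9%

203.7 d spans 6 complete synodic months (6 × 29.5 = 177.00 d) plus 26.70 d.
The Moon has covered 26.70/29.5 of its cycle, so θ ≈ 360° × 26.70/29.5 = 325.8°.
Illuminated fraction = (1 − cos 325.8°)/2 = (1 − 0.827)/2 ≈ 0.086, so 9%.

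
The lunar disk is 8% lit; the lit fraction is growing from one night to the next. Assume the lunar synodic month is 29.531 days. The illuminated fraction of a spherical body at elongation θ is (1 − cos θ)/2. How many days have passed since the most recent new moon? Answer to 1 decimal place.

Invert f = (1 − cos θ)/2 to get cos θ = 1 − 2(0.08) = 0.840, hence θ₀ = arccos 0.840 = 32.9°.
Waxing ⇒ before full, so θ = 32.9°.
Age = 29.531 × 32.9°/360° ≈ 2.70 days.

2.7 days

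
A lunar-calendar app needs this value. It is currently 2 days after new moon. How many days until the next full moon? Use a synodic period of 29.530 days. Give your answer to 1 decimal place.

Full moon is 0.5 of the way through the cycle: age 0.5 × 29.530 = 14.765 d.
So 12.765 days remain (14.765 − 2).

12.8 days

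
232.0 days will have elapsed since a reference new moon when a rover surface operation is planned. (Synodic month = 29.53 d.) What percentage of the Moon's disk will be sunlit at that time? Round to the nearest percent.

19%

232.0/29.53 = 7.856 lunations, so 7 complete cycles and 25.29 d into the next.
Phase angle: θ = 360°·(25.29 d)/(29.53 d) = 308.3°.
cos 308.3° = 0.620, so f = (1 − 0.620)/2 = 0.190, so 19%.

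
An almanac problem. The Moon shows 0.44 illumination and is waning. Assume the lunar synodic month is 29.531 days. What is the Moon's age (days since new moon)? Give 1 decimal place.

Invert f = (1 − cos θ)/2 to get cos θ = 1 − 2(0.44) = 0.120, hence θ₀ = arccos 0.120 = 83.1°.
Since the Moon is past full (waning), take the reflex angle: θ = 360° − 83.1° = 276.9°.
That fraction of the synodic month is 276.9/360 × 29.531 d ≈ 22.71 d.

22.7 days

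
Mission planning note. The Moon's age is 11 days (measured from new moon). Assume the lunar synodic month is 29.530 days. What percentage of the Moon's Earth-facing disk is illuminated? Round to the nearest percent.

The Moon has covered 11/29.530 of its cycle, so θ ≈ 360° × 11/29.530 = 134.1°.
Illuminated fraction = (1 − cos 134.1°)/2 = (1 − (-0.696))/2 ≈ 0.848, so 85%.

85%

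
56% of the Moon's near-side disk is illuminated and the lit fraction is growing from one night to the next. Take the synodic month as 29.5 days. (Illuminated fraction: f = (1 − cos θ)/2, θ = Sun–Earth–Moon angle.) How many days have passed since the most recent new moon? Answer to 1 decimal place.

From f = (1 − cos θ)/2: cos θ = 1 − 2×0.56 = -0.120; arccos → 96.9°.
The Moon is waxing (0°–180°), so θ = 96.9° directly.
At 360°/29.5 d per day, 96.9° corresponds to 7.94 days.

7.9 days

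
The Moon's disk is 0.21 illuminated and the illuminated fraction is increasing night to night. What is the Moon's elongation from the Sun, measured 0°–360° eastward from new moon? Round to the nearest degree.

55°

Invert f = (1 − cos θ)/2 to get cos θ = 1 − 2(0.21) = 0.580, hence θ₀ = arccos 0.580 = 54.5°.
The Moon is waxing (0°–180°), so θ = 54.5° directly.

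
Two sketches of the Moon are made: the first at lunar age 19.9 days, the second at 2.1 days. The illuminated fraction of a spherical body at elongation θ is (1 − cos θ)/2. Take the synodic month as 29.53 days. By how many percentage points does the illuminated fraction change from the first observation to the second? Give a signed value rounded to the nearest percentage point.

First observation: θ = 360°·19.9/29.53 = 242.6°, so f = 0.730.
Second observation: θ = 25.6°, f = 0.049.
Δf = 0.049 − 0.730 = -0.681, i.e. -68 pp.

-68 pp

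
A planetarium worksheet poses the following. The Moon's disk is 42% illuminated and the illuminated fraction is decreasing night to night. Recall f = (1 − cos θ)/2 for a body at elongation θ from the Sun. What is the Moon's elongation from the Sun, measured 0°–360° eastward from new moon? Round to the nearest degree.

From f = (1 − cos θ)/2: cos θ = 1 − 2×0.42 = 0.160; arccos → 80.8°.
Waning ⇒ past full, so θ = 360° − 80.8° = 279.2°.

279°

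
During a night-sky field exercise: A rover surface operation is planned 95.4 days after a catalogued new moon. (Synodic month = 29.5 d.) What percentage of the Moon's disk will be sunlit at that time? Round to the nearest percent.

45%

95.4/29.5 = 3.234 lunations, so 3 complete cycles and 6.90 d into the next.
Phase angle: θ = 360°·(6.90 d)/(29.5 d) = 84.2°.
With cos θ = 0.101, the lit fraction is (1 − 0.101)/2 ≈ 0.450, so 45%.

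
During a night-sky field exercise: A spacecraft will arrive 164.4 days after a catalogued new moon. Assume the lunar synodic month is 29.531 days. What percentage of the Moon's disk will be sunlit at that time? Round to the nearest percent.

Reduce mod P: 164.4 − 5×29.531 = 16.75 d into the current lunation.
Phase angle: θ = 360°·(16.75 d)/(29.531 d) = 204.1°.
With cos θ = (-0.913), the lit fraction is (1 − (-0.913))/2 ≈ 0.956, so 96%.

96%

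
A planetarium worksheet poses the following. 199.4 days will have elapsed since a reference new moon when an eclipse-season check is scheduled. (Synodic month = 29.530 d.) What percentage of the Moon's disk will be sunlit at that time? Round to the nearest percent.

49%

Reduce mod P: 199.4 − 6×29.530 = 22.22 d into the current lunation.
Phase angle: θ = 360°·(22.22 d)/(29.530 d) = 270.9°.
With cos θ = 0.015, the lit fraction is (1 − 0.015)/2 ≈ 0.492, so 49%.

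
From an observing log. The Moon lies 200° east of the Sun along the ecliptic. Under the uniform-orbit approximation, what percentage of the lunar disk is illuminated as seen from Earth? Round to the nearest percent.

cos 200° = (-0.940), so f = (1 − (-0.940))/2 = 0.970, i.e. 97%.

97%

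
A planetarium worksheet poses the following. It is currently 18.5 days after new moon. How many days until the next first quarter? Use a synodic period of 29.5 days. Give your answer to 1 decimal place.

18.4 days

First quarter is 0.25 of the way through the cycle: age 0.25 × 29.5 = 7.375 d.
This lunation's first quarter (7.375 d) has passed, so add one period: 36.875 − 18.5 = 18.375 days.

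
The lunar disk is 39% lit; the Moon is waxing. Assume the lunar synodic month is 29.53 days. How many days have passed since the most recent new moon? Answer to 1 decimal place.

6.3 days

Invert f = (1 − cos θ)/2 to get cos θ = 1 − 2(0.39) = 0.220, hence θ₀ = arccos 0.220 = 77.3°.
Waxing ⇒ before full, so θ = 77.3°.
That fraction of the synodic month is 77.3/360 × 29.53 d ≈ 6.34 d.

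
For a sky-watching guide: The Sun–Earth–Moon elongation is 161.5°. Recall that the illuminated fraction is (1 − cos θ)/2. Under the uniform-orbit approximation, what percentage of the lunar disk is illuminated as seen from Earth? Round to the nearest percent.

97%

Half-versine of 161.5°: (1 − (-0.948))/2 = 0.974, i.e. 97%.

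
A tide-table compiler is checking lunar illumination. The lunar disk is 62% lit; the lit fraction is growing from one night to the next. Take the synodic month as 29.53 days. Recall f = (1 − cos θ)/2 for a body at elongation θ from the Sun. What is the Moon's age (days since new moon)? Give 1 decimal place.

From f = (1 − cos θ)/2: cos θ = 1 − 2×0.62 = -0.240; arccos → 103.9°.
Before full moon the principal value applies: θ = 103.9°.
Age = 29.53 × 103.9°/360° ≈ 8.52 days.

8.5 days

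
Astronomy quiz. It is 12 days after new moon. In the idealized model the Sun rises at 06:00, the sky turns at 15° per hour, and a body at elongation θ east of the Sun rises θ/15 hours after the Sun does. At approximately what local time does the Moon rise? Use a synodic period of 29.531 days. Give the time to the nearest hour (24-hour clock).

Elongation θ = 360° × 12/29.531 ≈ 146.3°.
At 15° of sky rotation per hour, 146.3° corresponds to a 9.75 h lag.
06:00 + 9.75 h ≈ 15:45 → 16:00 to the nearest hour.

16:00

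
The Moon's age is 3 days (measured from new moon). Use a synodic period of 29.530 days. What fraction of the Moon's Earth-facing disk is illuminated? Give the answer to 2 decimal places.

Elongation θ = 360° × 3/29.530 ≈ 36.6°.
cos 36.6° = 0.803, so f = (1 − 0.803)/2 = 0.098.

0.10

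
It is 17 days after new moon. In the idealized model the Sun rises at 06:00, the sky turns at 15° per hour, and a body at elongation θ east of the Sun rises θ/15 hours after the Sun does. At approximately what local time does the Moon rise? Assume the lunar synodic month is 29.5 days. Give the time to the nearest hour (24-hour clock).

20:00

The Moon has covered 17/29.5 of its cycle, so θ ≈ 360° × 17/29.5 = 207.5°.
Delay after the Sun = 207.5° / (15°/h) ≈ 13.83 h.
06:00 + 13.83 h ≈ 19:50 → 20:00 to the nearest hour.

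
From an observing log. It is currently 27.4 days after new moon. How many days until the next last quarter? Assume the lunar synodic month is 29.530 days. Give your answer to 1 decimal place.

24.3 days

Last quarter is 0.75 of the way through the cycle: age 0.75 × 29.530 = 22.148 d.
Already past this cycle's last quarter; the next is at 22.148 + 29.530 = 51.678 d, so 51.678 − 27.4 = 24.278 days.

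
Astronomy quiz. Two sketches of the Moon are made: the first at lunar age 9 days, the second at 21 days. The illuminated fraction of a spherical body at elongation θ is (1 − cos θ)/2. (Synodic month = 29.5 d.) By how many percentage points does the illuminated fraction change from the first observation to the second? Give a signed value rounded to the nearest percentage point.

First observation: θ = 360°·9/29.5 = 109.8°, so f = 0.670.
Second observation: θ = 256.3°, f = 0.619.
Δf = 0.619 − 0.670 = -0.051, i.e. -5 pp.

-5 pp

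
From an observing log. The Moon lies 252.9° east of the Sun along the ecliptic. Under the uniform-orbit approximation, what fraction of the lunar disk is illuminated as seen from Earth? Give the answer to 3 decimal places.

0.647

cos 252.9° = (-0.294), so f = (1 − (-0.294))/2 = 0.647.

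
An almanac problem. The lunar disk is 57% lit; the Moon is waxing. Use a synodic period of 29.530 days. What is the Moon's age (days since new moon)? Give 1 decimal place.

8.0 days

cos θ = 1 − 2f = -0.140, giving a principal value of 98.0°.
Waxing ⇒ before full, so θ = 98.0°.
That fraction of the synodic month is 98.0/360 × 29.530 d ≈ 8.04 d.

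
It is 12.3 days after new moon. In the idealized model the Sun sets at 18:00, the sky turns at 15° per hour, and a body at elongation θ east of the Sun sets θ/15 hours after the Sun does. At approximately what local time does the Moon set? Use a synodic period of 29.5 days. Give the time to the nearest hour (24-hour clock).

04:00

Phase angle: θ = 360°·(12.3 d)/(29.5 d) = 150.1°.
Delay after the Sun = 150.1° / (15°/h) ≈ 10.01 h.
18:00 + 10.01 h ≈ 04:00 → 04:00 to the nearest hour.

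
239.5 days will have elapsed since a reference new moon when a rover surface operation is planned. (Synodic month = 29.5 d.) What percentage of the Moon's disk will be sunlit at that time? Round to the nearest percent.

239.5/29.5 = 8.119 lunations, so 8 complete cycles and 3.50 d into the next.
Phase angle: θ = 360°·(3.50 d)/(29.5 d) = 42.7°.
cos 42.7° = 0.735, so f = (1 − 0.735)/2 = 0.133, so 13%.

13%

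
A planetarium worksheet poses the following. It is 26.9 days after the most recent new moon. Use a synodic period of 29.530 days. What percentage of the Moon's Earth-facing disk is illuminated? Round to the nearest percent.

8%

Phase angle: θ = 360°·(26.9 d)/(29.530 d) = 327.9°.
With cos θ = 0.847, the lit fraction is (1 − 0.847)/2 ≈ 0.076, so 8%.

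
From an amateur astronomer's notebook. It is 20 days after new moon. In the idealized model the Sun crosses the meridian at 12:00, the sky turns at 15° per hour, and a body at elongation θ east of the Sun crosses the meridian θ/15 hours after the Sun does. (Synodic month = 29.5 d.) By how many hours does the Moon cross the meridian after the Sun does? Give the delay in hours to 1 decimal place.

16.3 h

Phase angle: θ = 360°·(20 d)/(29.5 d) = 244.1°.
At 15° of sky rotation per hour, 244.1° corresponds to a 16.27 h lag.
So the Moon crosses the meridian 16.27 h after the Sun.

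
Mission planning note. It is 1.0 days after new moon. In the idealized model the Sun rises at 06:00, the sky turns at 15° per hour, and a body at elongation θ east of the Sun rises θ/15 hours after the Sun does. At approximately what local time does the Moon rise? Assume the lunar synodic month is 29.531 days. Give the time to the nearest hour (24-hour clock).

Elongation θ = 360° × 1.0/29.531 ≈ 12.2°.
Delay after the Sun = 12.2° / (15°/h) ≈ 0.81 h.
06:00 + 0.81 h ≈ 06:49 → 07:00 to the nearest hour.

07:00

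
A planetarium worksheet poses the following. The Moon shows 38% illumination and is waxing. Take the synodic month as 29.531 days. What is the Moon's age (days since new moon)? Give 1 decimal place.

6.2 days

cos θ = 1 − 2f = 0.240, giving a principal value of 76.1°.
Waxing ⇒ before full, so θ = 76.1°.
Age = 29.531 × 76.1°/360° ≈ 6.24 days.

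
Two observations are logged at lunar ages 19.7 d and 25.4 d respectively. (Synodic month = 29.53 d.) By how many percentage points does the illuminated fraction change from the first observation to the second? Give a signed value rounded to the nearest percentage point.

-57 percentage points

θ₁ = 360° × 19.7/29.53 = 240.2°, f₁ = (1 − cos θ₁)/2 = 0.749.
θ₂ = 360° × 25.4/29.53 = 309.7°, f₂ = (1 − cos θ₂)/2 = 0.181.
Change = f₂ − f₁ = -0.568 → -57 percentage points.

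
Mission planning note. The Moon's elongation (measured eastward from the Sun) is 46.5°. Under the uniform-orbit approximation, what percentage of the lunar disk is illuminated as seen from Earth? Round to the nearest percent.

Half-versine of 46.5°: (1 − 0.688)/2 = 0.156, i.e. 16%.

16%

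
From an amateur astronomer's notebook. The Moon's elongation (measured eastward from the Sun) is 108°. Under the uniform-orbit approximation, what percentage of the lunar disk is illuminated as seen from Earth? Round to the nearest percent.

cos 108° = (-0.309), so f = (1 − (-0.309))/2 = 0.655, i.e. 65%.

65%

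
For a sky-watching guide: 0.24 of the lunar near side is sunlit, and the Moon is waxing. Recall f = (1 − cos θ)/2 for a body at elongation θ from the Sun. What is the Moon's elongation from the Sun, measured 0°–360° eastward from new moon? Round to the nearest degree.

From f = (1 − cos θ)/2: cos θ = 1 − 2×0.24 = 0.520; arccos → 58.7°.
Waxing ⇒ before full, so θ = 58.7°.

59°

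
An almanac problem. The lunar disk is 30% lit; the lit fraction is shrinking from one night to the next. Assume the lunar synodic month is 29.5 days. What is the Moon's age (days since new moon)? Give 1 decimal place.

From f = (1 − cos θ)/2: cos θ = 1 − 2×0.30 = 0.400; arccos → 66.4°.
A waning Moon lies in 180°–360°, so θ = 360° − 66.4° = 293.6°.
At 360°/29.5 d per day, 293.6° corresponds to 24.06 days.

24.1 days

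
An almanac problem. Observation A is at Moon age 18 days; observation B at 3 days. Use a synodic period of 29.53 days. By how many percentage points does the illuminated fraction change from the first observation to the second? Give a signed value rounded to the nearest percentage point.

-79 pp

First observation: θ = 360°·18/29.53 = 219.4°, so f = 0.886.
Second observation: θ = 36.6°, f = 0.098.
Δf = 0.098 − 0.886 = -0.788, i.e. -79 pp.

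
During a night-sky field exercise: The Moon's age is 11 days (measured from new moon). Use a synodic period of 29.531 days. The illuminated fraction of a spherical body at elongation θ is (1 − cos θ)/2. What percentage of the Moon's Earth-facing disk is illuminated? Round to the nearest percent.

The Moon has covered 11/29.531 of its cycle, so θ ≈ 360° × 11/29.531 = 134.1°.
With cos θ = (-0.696), the lit fraction is (1 − (-0.696))/2 ≈ 0.848, so 85%.

85%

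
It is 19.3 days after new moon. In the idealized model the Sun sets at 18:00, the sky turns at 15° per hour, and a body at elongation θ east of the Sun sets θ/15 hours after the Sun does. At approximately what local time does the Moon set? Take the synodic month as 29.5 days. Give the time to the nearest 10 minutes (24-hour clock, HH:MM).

09:40

Phase angle: θ = 360°·(19.3 d)/(29.5 d) = 235.5°.
At 15° of sky rotation per hour, 235.5° corresponds to a 15.70 h lag.
18:00 + 15.702 h ≈ 09:42 → 09:40 to the nearest ten minutes.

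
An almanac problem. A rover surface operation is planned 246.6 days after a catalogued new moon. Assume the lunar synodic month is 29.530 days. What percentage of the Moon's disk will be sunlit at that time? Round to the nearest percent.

80%

246.6/29.530 = 8.351 lunations, so 8 complete cycles and 10.36 d into the next.
Phase angle: θ = 360°·(10.36 d)/(29.530 d) = 126.3°.
With cos θ = (-0.592), the lit fraction is (1 − (-0.592))/2 ≈ 0.796, so 80%.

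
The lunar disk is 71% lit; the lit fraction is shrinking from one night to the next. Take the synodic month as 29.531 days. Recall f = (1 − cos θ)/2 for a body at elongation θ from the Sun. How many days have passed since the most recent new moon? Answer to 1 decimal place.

cos θ = 1 − 2f = -0.420, giving a principal value of 114.8°.
Since the Moon is past full (waning), take the reflex angle: θ = 360° − 114.8° = 245.2°.
At 360°/29.531 d per day, 245.2° corresponds to 20.11 days.

20.1 days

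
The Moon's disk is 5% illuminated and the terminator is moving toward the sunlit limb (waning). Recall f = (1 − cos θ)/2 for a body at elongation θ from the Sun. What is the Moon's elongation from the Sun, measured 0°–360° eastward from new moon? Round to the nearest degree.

From f = (1 − cos θ)/2: cos θ = 1 − 2×0.05 = 0.900; arccos → 25.8°.
A waning Moon lies in 180°–360°, so θ = 360° − 25.8° = 334.2°.

334°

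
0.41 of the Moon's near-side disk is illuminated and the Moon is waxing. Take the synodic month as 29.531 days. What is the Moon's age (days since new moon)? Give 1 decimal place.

6.5 days

cos θ = 1 − 2f = 0.180, giving a principal value of 79.6°.
Waxing ⇒ before full, so θ = 79.6°.
At 360°/29.531 d per day, 79.6° corresponds to 6.53 days.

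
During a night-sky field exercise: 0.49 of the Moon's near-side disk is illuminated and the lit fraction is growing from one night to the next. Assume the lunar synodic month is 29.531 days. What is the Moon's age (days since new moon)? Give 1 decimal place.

From f = (1 − cos θ)/2: cos θ = 1 − 2×0.49 = 0.020; arccos → 88.9°.
Before full moon the principal value applies: θ = 88.9°.
At 360°/29.531 d per day, 88.9° corresponds to 7.29 days.

7.3 days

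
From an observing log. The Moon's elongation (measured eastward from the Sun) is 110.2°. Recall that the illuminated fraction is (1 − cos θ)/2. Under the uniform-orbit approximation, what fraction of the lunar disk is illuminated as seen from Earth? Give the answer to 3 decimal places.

Half-versine of 110.2°: (1 − (-0.345))/2 = 0.673.

0.673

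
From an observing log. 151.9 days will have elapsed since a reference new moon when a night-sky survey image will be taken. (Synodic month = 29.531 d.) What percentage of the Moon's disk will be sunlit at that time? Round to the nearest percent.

151.9/29.531 = 5.144 lunations, so 5 complete cycles and 4.25 d into the next.
Phase angle: θ = 360°·(4.25 d)/(29.531 d) = 51.7°.
Illuminated fraction = (1 − cos 51.7°)/2 = (1 − 0.619)/2 ≈ 0.190, so 19%.

19%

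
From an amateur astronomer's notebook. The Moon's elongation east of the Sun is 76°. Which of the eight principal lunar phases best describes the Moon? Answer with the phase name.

The first quarter sector spans roughly 68°–112°; 76° falls inside it.

first quarter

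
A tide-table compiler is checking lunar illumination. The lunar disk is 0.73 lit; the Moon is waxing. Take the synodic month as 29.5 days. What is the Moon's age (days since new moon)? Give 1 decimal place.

From f = (1 − cos θ)/2: cos θ = 1 − 2×0.73 = -0.460; arccos → 117.4°.
Before full moon the principal value applies: θ = 117.4°.
At 360°/29.5 d per day, 117.4° corresponds to 9.62 days.

9.6 days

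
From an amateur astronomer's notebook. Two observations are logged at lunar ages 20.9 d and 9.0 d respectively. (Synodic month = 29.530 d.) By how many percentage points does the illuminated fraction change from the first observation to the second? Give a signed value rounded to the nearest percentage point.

First observation: θ = 360°·20.9/29.530 = 254.8°, so f = 0.631.
Second observation: θ = 109.7°, f = 0.669.
Δf = 0.669 − 0.631 = +0.038, i.e. +4 pp.

+4 percentage points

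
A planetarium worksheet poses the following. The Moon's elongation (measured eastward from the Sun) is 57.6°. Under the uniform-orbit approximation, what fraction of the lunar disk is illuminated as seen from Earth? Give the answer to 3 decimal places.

0.232

Half-versine of 57.6°: (1 − 0.536)/2 = 0.232.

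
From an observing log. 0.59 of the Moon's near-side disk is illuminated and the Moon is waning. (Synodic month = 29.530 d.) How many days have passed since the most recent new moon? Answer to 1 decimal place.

From f = (1 − cos θ)/2: cos θ = 1 − 2×0.59 = -0.180; arccos → 100.4°.
Since the Moon is past full (waning), take the reflex angle: θ = 360° − 100.4° = 259.6°.
At 360°/29.530 d per day, 259.6° corresponds to 21.30 days.

21.3 days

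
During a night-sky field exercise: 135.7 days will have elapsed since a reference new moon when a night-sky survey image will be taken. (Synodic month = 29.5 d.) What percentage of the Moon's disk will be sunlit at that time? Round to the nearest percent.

135.7 d spans 4 complete synodic months (4 × 29.5 = 118.00 d) plus 17.70 d.
Phase angle: θ = 360°·(17.70 d)/(29.5 d) = 216.0°.
cos 216.0° = (-0.809), so f = (1 − (-0.809))/2 = 0.905, so 90%.

90%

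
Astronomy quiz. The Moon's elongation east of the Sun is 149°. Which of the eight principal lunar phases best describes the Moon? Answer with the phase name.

149° lies in the waxing gibbous sector of the 8-phase cycle.

waxing gibbous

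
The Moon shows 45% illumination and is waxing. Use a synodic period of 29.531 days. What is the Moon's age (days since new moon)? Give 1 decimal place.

cos θ = 1 − 2f = 0.100, giving a principal value of 84.3°.
Before full moon the principal value applies: θ = 84.3°.
At 360°/29.531 d per day, 84.3° corresponds to 6.91 days.

6.9 days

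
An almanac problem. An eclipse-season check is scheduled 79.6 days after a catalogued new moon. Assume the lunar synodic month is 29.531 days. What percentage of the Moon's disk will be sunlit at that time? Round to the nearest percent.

67%

79.6 d spans 2 complete synodic months (2 × 29.531 = 59.06 d) plus 20.54 d.
Phase angle: θ = 360°·(20.54 d)/(29.531 d) = 250.4°.
With cos θ = (-0.336), the lit fraction is (1 − (-0.336))/2 ≈ 0.668, so 67%.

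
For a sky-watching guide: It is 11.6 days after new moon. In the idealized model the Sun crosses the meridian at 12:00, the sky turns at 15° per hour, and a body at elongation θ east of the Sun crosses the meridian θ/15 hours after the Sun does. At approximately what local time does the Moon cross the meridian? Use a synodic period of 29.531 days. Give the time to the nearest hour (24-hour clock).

The Moon has covered 11.6/29.531 of its cycle, so θ ≈ 360° × 11.6/29.531 = 141.4°.
The Moon trails the Sun by θ/15 = 141.4/15 ≈ 9.43 hours.
12:00 + 9.43 h ≈ 21:26 → 21:00 to the nearest hour.

21:00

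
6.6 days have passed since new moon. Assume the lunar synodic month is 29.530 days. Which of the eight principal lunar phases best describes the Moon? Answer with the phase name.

first quarter

At 6.6/29.530 of the cycle, θ ≈ 80° — the first quarter range.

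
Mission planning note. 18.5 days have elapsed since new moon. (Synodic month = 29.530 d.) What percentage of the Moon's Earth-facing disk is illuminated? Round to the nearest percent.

The Moon has covered 18.5/29.530 of its cycle, so θ ≈ 360° × 18.5/29.530 = 225.5°.
With cos θ = (-0.700), the lit fraction is (1 − (-0.700))/2 ≈ 0.850, so 85%.

85%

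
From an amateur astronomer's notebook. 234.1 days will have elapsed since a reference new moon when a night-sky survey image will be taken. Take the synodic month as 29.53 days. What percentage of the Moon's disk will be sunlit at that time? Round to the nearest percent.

5%

Reduce mod P: 234.1 − 7×29.53 = 27.39 d into the current lunation.
Phase angle: θ = 360°·(27.39 d)/(29.53 d) = 333.9°.
Illuminated fraction = (1 − cos 333.9°)/2 = (1 − 0.898)/2 ≈ 0.051, so 5%.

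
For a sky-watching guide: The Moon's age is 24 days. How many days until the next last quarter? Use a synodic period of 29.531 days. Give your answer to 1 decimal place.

27.7 days

Last quarter is 0.75 of the way through the cycle: age 0.75 × 29.531 = 22.148 d.
Already past this cycle's last quarter; the next is at 22.148 + 29.531 = 51.679 d, so 51.679 − 24 = 27.679 days.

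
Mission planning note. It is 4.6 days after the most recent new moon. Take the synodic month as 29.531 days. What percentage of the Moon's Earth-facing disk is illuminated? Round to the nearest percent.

22%

The Moon has covered 4.6/29.531 of its cycle, so θ ≈ 360° × 4.6/29.531 = 56.1°.
With cos θ = 0.558, the lit fraction is (1 − 0.558)/2 ≈ 0.221, so 22%.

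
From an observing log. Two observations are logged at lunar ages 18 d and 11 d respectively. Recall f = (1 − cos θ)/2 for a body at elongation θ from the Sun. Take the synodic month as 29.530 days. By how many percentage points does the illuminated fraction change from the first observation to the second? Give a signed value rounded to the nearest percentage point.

θ₁ = 360° × 18/29.530 = 219.4°, f₁ = (1 − cos θ₁)/2 = 0.886.
θ₂ = 360° × 11/29.530 = 134.1°, f₂ = (1 − cos θ₂)/2 = 0.848.
Change = f₂ − f₁ = -0.038 → -4 percentage points.

-4 percentage points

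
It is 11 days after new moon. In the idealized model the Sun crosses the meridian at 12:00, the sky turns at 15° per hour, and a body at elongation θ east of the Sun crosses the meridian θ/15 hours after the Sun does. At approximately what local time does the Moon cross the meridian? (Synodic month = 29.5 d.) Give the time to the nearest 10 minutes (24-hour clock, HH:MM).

Elongation θ = 360° × 11/29.5 ≈ 134.2°.
Delay after the Sun = 134.2° / (15°/h) ≈ 8.95 h.
12:00 + 8.949 h ≈ 20:57 → 21:00 to the nearest ten minutes.

21:00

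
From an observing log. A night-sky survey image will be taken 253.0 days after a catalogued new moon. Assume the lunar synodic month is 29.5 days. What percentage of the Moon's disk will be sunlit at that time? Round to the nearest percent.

94%

Reduce mod P: 253.0 − 8×29.5 = 17.00 d into the current lunation.
Phase angle: θ = 360°·(17.00 d)/(29.5 d) = 207.5°.
With cos θ = (-0.887), the lit fraction is (1 − (-0.887))/2 ≈ 0.944, so 94%.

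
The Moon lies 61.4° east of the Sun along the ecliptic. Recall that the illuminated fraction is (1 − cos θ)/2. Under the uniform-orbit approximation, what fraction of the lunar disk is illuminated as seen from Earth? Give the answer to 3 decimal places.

Half-versine of 61.4°: (1 − 0.479)/2 = 0.261.

0.261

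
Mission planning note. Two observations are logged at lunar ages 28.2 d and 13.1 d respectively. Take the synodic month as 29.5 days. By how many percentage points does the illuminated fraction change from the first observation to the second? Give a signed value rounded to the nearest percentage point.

θ₁ = 360° × 28.2/29.5 = 344.1°, f₁ = (1 − cos θ₁)/2 = 0.019.
θ₂ = 360° × 13.1/29.5 = 159.9°, f₂ = (1 − cos θ₂)/2 = 0.969.
Change = f₂ − f₁ = +0.950 → +95 percentage points.

+95 percentage points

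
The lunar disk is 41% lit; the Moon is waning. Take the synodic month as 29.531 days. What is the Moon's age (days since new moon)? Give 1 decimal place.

23.0 days

cos θ = 1 − 2f = 0.180, giving a principal value of 79.6°.
A waning Moon lies in 180°–360°, so θ = 360° − 79.6° = 280.4°.
At 360°/29.531 d per day, 280.4° corresponds to 23.00 days.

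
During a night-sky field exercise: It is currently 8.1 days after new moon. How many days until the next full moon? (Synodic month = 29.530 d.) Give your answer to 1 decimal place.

6.7 days

Full moon is 0.5 of the way through the cycle: age 0.5 × 29.530 = 14.765 d.
So 6.665 days remain (14.765 − 8.1).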